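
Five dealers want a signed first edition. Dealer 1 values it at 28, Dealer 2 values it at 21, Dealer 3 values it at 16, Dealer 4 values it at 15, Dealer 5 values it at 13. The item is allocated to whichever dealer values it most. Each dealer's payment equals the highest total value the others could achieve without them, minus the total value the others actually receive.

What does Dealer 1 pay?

Dealer 1 has the highest value and receives the item.
Without Dealer 1, the item would go to the next-highest value, 21, so the others could achieve 21.
With Dealer 1 present and winning, the others receive nothing, so their total is 0.
Payment = 21 - 0 = 21.

21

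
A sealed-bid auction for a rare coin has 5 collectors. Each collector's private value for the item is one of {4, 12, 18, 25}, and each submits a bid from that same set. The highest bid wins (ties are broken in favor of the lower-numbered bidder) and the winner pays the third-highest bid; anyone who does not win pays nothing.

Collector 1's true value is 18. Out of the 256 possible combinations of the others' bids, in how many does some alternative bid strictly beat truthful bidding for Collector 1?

Others bid (4, 4, 4, 25): truth gives 0; bid 25 gives 14 > 0. Violating.
Others bid (4, 4, 12, 25): truth gives 0; bid 25 gives 6 > 0. Violating.
Others bid (4, 4, 25, 4): truth gives 0; bid 25 gives 14 > 0. Violating.
Others bid (4, 4, 25, 12): truth gives 0; bid 25 gives 6 > 0. Violating.
Others bid (4, 4, 4, 4): truth gives 14; no alternative beats it.
Others bid (4, 4, 4, 12): truth gives 14; no alternative beats it.
(Checking all 256 profiles: 32 have a profitable deviation, 224 do not.)

32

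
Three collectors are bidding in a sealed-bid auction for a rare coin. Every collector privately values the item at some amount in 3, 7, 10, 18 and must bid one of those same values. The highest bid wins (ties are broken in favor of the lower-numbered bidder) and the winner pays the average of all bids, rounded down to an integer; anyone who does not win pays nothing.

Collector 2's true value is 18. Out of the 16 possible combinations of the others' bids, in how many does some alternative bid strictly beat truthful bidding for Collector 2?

6

Others bid (3, 3): truth gives 10; bid 7 gives 14 > 10. Violating.
Others bid (3, 7): truth gives 9; bid 7 gives 13 > 9. Violating.
Others bid (3, 10): truth gives 8; bid 10 gives 11 > 8. Violating.
Others bid (7, 3): truth gives 9; bid 10 gives 12 > 9. Violating.
Others bid (3, 18): truth gives 5; no alternative beats it.
Others bid (7, 18): truth gives 4; no alternative beats it.
(Checking all 16 profiles: 6 have a profitable deviation, 10 do not.)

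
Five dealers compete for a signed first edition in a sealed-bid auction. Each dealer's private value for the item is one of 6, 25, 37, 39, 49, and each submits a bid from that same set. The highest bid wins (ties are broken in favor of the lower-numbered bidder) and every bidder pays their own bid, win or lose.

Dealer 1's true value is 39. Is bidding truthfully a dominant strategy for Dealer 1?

No

Consider the case where Dealer 2 bids 6, Dealer 3 bids 6, Dealer 4 bids 6 and Dealer 5 bids 6.
Truthful bid 39: wins, pays 39, utility 39 - 39 = 0.
Bid 6 instead: wins, pays 6, utility 39 - 6 = 33.
Since 33 > 0, bidding 6 is strictly better here, so truthful bidding is not dominant.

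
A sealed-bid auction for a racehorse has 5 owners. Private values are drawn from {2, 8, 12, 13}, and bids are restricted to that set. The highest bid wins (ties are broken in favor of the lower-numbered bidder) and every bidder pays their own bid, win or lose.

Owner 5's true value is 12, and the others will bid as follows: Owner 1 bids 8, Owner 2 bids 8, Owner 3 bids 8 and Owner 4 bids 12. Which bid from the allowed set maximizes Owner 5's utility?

13

Bid 2: loses but pays 2, utility -2.
Bid 8: loses but pays 8, utility -8.
Bid 12: loses but pays 12, utility -12.
Bid 13: wins, pays 13, utility 12 - 13 = -1.
The best choice is 13 with utility -1.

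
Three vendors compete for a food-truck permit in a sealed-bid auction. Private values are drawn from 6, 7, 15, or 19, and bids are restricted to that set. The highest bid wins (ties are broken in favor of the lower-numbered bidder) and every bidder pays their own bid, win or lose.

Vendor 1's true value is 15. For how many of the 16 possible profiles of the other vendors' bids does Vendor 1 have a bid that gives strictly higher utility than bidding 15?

Others bid (6, 6): truth gives 0; bid 6 gives 9 > 0. Violating.
Others bid (6, 7): truth gives 0; bid 7 gives 8 > 0. Violating.
Others bid (6, 19): truth gives -15; bid 19 gives -4 > -15. Violating.
Others bid (7, 6): truth gives 0; bid 7 gives 8 > 0. Violating.
Others bid (6, 15): truth gives 0; no alternative beats it.
Others bid (7, 15): truth gives 0; no alternative beats it.
(Checking all 16 profiles: 11 have a profitable deviation, 5 do not.)

11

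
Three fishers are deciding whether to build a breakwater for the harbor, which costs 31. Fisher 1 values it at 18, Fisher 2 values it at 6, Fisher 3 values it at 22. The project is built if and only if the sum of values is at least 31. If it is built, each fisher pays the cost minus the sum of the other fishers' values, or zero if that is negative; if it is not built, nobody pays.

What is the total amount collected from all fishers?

10

Total value 46 ≥ cost 31, so it is built.
Fisher 1: others sum to 28; max(0, 31 - 28) = 3.
Fisher 2: others sum to 40; max(0, 31 - 40) = 0.
Fisher 3: others sum to 24; max(0, 31 - 24) = 7.
Total collected = 3 + 0 + 7 = 10.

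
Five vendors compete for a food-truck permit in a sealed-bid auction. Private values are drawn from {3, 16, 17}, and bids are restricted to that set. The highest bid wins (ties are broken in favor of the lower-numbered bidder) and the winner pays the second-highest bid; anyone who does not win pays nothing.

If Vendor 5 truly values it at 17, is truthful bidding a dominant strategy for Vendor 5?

Check each profile of the others' bids and compare truth against every alternative bid.
Others bid (3, 3, 3, 16): truth gives 1, best alternative gives 0.
Others bid (3, 3, 16, 3): truth gives 1, best alternative gives 0.
Others bid (3, 3, 16, 16): truth gives 1, best alternative gives 0.
Others bid (3, 16, 3, 3): truth gives 1, best alternative gives 0.
Others bid (3, 16, 3, 16): truth gives 1, best alternative gives 0.
Others bid (3, 16, 16, 3): truth gives 1, best alternative gives 0.
(Remaining 75 profiles checked similarly; truth is weakly best in each.)
In every case the truthful bid is at least as good as any alternative, so it is a dominant strategy.

Yes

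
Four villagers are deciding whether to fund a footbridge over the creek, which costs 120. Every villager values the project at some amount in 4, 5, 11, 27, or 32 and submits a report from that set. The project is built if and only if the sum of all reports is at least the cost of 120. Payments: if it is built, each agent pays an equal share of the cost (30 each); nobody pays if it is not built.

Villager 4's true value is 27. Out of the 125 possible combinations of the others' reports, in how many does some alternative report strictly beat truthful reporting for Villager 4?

1

Others report (32, 32, 32): truth gives -3; report 4 gives 0 > -3. Violating.
Others report (4, 4, 4): truth gives 0; no alternative beats it.
Others report (4, 4, 5): truth gives 0; no alternative beats it.
(Checking all 125 profiles: 1 has a profitable deviation, 124 do not.)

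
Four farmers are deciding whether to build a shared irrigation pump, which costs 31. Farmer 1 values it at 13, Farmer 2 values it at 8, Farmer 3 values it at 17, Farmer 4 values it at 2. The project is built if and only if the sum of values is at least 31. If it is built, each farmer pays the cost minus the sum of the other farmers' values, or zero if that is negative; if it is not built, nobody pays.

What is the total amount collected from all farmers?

Total value 40 ≥ cost 31, so it is built.
Farmer 1: others sum to 27; max(0, 31 - 27) = 4.
Farmer 2: others sum to 32; max(0, 31 - 32) = 0.
Farmer 3: others sum to 23; max(0, 31 - 23) = 8.
Farmer 4: others sum to 38; max(0, 31 - 38) = 0.
Total collected = 4 + 0 + 8 + 0 = 12.

12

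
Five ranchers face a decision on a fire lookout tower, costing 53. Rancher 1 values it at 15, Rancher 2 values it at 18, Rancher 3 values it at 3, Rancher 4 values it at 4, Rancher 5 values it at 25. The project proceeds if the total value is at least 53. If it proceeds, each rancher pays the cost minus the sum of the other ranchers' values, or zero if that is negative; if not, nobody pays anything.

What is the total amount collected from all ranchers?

Total value 65 ≥ cost 53, so it is built.
Rancher 1: others sum to 50; max(0, 53 - 50) = 3.
Rancher 2: others sum to 47; max(0, 53 - 47) = 6.
Rancher 3: others sum to 62; max(0, 53 - 62) = 0.
Rancher 4: others sum to 61; max(0, 53 - 61) = 0.
Rancher 5: others sum to 40; max(0, 53 - 40) = 13.
Total collected = 3 + 6 + 0 + 0 + 13 = 22.

22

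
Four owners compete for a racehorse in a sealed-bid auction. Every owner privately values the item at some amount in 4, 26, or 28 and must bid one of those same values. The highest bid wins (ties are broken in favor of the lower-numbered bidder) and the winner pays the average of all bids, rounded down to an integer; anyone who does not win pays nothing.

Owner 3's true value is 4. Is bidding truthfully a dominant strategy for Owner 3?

Check each profile of the others' bids and compare truth against every alternative bid.
Others bid (4, 4, 26): truth gives 0, best alternative gives -11.
Others bid (4, 4, 4): truth gives 0, best alternative gives -5.
Others bid (4, 4, 28): truth gives 0, best alternative gives 0.
Others bid (4, 26, 4): truth gives 0, best alternative gives 0.
Others bid (4, 26, 26): truth gives 0, best alternative gives 0.
Others bid (4, 26, 28): truth gives 0, best alternative gives 0.
(Remaining 21 profiles checked similarly; truth is weakly best in each.)
In every case the truthful bid is at least as good as any alternative, so it is a dominant strategy.

Yes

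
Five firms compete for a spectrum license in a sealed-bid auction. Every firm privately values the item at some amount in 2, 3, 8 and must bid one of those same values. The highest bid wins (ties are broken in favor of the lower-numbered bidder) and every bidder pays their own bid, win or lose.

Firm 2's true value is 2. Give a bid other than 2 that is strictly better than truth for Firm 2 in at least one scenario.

Suppose Firm 1 bids 2, Firm 3 bids 2, Firm 4 bids 2 and Firm 5 bids 2.
Bid 2: loses but pays 2, utility -2.
Bid 3: wins, pays 3, utility 2 - 3 = -1.
So bidding 3 beats truth here (-1 > -2).

3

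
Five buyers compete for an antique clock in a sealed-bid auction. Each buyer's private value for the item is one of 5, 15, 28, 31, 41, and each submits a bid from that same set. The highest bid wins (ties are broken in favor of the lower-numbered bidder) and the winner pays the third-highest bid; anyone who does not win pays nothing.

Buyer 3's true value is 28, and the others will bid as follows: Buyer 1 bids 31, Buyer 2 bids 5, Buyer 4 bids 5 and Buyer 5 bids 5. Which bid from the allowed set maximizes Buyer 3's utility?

Bid 5: loses, pays 0, utility 0.
Bid 15: loses, pays 0, utility 0.
Bid 28: loses, pays 0, utility 0.
Bid 31: loses, pays 0, utility 0.
Bid 41: wins, pays 5, utility 28 - 5 = 23.
The best choice is 41 with utility 23.

41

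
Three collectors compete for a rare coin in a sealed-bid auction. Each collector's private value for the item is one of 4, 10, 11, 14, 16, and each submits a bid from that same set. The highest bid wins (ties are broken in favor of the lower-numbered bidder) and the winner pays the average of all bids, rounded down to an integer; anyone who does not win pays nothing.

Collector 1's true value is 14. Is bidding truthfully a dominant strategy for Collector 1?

Consider the case where Collector 2 bids 4 and Collector 3 bids 4.
Truthful bid 14: wins, pays 7, utility 14 - 7 = 7.
Bid 4 instead: wins, pays 4, utility 14 - 4 = 10.
Since 10 > 7, bidding 4 is strictly better here, so truthful bidding is not dominant.

No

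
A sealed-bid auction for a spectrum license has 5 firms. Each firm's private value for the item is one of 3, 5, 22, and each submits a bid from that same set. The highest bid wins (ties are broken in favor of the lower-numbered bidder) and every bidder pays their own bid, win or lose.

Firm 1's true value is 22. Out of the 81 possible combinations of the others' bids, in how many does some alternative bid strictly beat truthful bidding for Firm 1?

Others bid (3, 3, 3, 3): truth gives 0; bid 3 gives 19 > 0. Violating.
Others bid (3, 3, 3, 5): truth gives 0; bid 5 gives 17 > 0. Violating.
Others bid (3, 3, 5, 3): truth gives 0; bid 5 gives 17 > 0. Violating.
Others bid (3, 3, 5, 5): truth gives 0; bid 5 gives 17 > 0. Violating.
Others bid (3, 3, 3, 22): truth gives 0; no alternative beats it.
Others bid (3, 3, 5, 22): truth gives 0; no alternative beats it.
(Checking all 81 profiles: 16 have a profitable deviation, 65 do not.)

16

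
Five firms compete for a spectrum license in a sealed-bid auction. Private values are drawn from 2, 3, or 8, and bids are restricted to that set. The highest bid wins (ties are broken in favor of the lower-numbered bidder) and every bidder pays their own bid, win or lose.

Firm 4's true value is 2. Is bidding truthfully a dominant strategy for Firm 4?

Consider the case where Firm 1 bids 2, Firm 2 bids 2, Firm 3 bids 2 and Firm 5 bids 2.
Truthful bid 2: loses but pays 2, utility -2.
Bid 3 instead: wins, pays 3, utility 2 - 3 = -1.
Since -1 > -2, bidding 3 is strictly better here, so truthful bidding is not dominant.

No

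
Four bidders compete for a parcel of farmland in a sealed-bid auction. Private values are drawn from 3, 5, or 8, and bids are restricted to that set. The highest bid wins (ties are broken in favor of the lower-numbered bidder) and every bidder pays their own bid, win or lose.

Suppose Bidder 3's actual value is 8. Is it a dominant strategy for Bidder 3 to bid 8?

No

Consider the case where Bidder 1 bids 3, Bidder 2 bids 3 and Bidder 4 bids 3.
Truthful bid 8: wins, pays 8, utility 8 - 8 = 0.
Bid 5 instead: wins, pays 5, utility 8 - 5 = 3.
Since 3 > 0, bidding 5 is strictly better here, so truthful bidding is not dominant.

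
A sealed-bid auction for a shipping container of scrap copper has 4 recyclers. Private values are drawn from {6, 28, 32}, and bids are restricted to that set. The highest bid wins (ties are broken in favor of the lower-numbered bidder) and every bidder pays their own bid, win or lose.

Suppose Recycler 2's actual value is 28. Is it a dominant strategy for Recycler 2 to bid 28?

Consider the case where Recycler 1 bids 6, Recycler 3 bids 6 and Recycler 4 bids 32.
Truthful bid 28: loses but pays 28, utility -28.
Bid 6 instead: loses but pays 6, utility -6.
Since -6 > -28, bidding 6 is strictly better here, so truthful bidding is not dominant.

No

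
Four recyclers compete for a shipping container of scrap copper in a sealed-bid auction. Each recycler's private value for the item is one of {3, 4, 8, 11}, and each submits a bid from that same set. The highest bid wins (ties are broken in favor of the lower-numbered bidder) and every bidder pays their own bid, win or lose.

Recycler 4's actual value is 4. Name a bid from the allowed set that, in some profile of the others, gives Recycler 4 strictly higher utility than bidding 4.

Suppose Recycler 1 bids 3, Recycler 2 bids 3 and Recycler 3 bids 4.
Bid 4: loses but pays 4, utility -4.
Bid 3: loses but pays 3, utility -3.
So bidding 3 beats truth here (-3 > -4).

3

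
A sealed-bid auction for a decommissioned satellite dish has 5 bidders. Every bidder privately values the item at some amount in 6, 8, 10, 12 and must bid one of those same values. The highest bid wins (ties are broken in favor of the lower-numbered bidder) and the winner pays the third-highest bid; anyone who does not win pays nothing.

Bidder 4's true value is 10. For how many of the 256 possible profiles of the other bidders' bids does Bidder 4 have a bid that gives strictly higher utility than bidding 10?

Others bid (6, 6, 6, 12): truth gives 0; bid 12 gives 4 > 0. Violating.
Others bid (6, 6, 8, 12): truth gives 0; bid 12 gives 2 > 0. Violating.
Others bid (6, 6, 10, 6): truth gives 0; bid 12 gives 4 > 0. Violating.
Others bid (6, 6, 10, 8): truth gives 0; bid 12 gives 2 > 0. Violating.
Others bid (6, 6, 6, 6): truth gives 4; no alternative beats it.
Others bid (6, 6, 6, 8): truth gives 4; no alternative beats it.
(Checking all 256 profiles: 32 have a profitable deviation, 224 do not.)

32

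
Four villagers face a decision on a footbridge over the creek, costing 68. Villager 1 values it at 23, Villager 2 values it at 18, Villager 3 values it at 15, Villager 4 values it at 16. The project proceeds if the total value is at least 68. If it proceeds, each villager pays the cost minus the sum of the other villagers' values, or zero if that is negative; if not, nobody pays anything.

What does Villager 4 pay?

12

Total value 72 ≥ cost 68, so the project is built.
The other villagers' values sum to 56.
Cost minus that sum is 68 - 56 = 12.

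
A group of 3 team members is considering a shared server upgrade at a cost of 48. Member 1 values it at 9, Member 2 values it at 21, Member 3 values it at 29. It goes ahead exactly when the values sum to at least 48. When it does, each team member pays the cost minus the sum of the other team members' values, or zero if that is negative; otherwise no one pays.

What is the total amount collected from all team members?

28

Total value 59 ≥ cost 48, so it is built.
Member 1: others sum to 50; max(0, 48 - 50) = 0.
Member 2: others sum to 38; max(0, 48 - 38) = 10.
Member 3: others sum to 30; max(0, 48 - 30) = 18.
Total collected = 0 + 10 + 18 = 28.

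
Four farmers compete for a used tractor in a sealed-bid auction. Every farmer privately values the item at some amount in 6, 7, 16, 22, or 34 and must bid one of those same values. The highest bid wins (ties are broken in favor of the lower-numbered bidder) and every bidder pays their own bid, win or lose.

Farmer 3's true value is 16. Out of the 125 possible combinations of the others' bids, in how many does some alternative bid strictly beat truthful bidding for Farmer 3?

115

Others bid (6, 6, 6): truth gives 0; bid 7 gives 9 > 0. Violating.
Others bid (6, 6, 7): truth gives 0; bid 7 gives 9 > 0. Violating.
Others bid (6, 6, 22): truth gives -16; bid 6 gives -6 > -16. Violating.
Others bid (6, 6, 34): truth gives -16; bid 6 gives -6 > -16. Violating.
Others bid (6, 6, 16): truth gives 0; no alternative beats it.
Others bid (6, 7, 6): truth gives 0; no alternative beats it.
(Checking all 125 profiles: 115 have a profitable deviation, 10 do not.)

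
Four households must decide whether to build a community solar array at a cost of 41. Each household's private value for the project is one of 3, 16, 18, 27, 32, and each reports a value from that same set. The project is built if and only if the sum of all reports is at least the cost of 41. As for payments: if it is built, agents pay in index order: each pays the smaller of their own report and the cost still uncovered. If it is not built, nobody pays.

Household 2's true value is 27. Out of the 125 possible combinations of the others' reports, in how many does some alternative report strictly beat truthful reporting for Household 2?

120

Others report (3, 3, 18): truth gives 0; report 18 gives 9 > 0. Violating.
Others report (3, 3, 27): truth gives 0; report 16 gives 11 > 0. Violating.
Others report (3, 3, 32): truth gives 0; report 3 gives 24 > 0. Violating.
Others report (3, 16, 16): truth gives 0; report 16 gives 11 > 0. Violating.
Others report (3, 3, 3): truth gives 0; no alternative beats it.
Others report (3, 3, 16): truth gives 0; no alternative beats it.
(Checking all 125 profiles: 120 have a profitable deviation, 5 do not.)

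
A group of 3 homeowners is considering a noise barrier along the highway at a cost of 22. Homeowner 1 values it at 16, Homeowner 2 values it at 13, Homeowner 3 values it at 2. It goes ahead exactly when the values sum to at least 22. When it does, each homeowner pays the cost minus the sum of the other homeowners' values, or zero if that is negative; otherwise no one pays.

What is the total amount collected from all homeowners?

Total value 31 ≥ cost 22, so it is built.
Homeowner 1: others sum to 15; max(0, 22 - 15) = 7.
Homeowner 2: others sum to 18; max(0, 22 - 18) = 4.
Homeowner 3: others sum to 29; max(0, 22 - 29) = 0.
Total collected = 7 + 4 + 0 = 11.

11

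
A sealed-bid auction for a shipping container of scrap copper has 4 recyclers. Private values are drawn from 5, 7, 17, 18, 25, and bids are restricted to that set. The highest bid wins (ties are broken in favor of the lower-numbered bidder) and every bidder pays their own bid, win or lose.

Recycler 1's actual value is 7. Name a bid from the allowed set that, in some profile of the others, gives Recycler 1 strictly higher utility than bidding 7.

Suppose Recycler 2 bids 5, Recycler 3 bids 5 and Recycler 4 bids 5.
Bid 7: wins, pays 7, utility 7 - 7 = 0.
Bid 5: wins, pays 5, utility 7 - 5 = 2.
So bidding 5 beats truth here (2 > 0).

5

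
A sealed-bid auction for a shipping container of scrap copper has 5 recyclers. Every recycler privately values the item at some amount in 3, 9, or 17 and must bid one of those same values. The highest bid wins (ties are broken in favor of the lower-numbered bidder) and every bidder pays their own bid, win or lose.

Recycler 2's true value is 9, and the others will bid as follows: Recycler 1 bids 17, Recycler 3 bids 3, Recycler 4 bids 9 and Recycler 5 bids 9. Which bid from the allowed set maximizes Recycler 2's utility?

Bid 3: loses but pays 3, utility -3.
Bid 9: loses but pays 9, utility -9.
Bid 17: loses but pays 17, utility -17.
The best choice is 3 with utility -3.

3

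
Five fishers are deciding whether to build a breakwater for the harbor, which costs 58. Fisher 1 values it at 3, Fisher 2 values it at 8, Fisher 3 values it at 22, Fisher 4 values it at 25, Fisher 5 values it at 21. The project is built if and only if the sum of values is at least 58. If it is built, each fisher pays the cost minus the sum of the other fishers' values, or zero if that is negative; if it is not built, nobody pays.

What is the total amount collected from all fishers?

5

Total value 79 ≥ cost 58, so it is built.
Fisher 1: others sum to 76; max(0, 58 - 76) = 0.
Fisher 2: others sum to 71; max(0, 58 - 71) = 0.
Fisher 3: others sum to 57; max(0, 58 - 57) = 1.
Fisher 4: others sum to 54; max(0, 58 - 54) = 4.
Fisher 5: others sum to 58; max(0, 58 - 58) = 0.
Total collected = 0 + 0 + 1 + 4 + 0 = 5.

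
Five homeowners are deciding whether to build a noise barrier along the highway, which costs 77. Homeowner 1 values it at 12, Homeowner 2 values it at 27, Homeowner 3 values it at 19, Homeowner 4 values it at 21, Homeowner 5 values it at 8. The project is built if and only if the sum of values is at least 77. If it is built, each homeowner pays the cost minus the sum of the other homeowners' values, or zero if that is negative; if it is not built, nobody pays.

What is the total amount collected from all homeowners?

39

Total value 87 ≥ cost 77, so it is built.
Homeowner 1: others sum to 75; max(0, 77 - 75) = 2.
Homeowner 2: others sum to 60; max(0, 77 - 60) = 17.
Homeowner 3: others sum to 68; max(0, 77 - 68) = 9.
Homeowner 4: others sum to 66; max(0, 77 - 66) = 11.
Homeowner 5: others sum to 79; max(0, 77 - 79) = 0.
Total collected = 2 + 17 + 9 + 11 + 0 = 39.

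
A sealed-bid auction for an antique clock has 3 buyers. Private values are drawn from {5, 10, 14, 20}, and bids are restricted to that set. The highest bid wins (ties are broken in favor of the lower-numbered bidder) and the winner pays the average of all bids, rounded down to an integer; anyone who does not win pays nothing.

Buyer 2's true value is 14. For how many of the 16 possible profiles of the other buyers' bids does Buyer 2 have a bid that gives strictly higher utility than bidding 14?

Others bid (5, 5): truth gives 6; bid 10 gives 8 > 6. Violating.
Others bid (5, 10): truth gives 5; bid 10 gives 6 > 5. Violating.
Others bid (14, 5): truth gives 0; bid 20 gives 1 > 0. Violating.
Others bid (5, 14): truth gives 3; no alternative beats it.
Others bid (5, 20): truth gives 0; no alternative beats it.
(Checking all 16 profiles: 3 have a profitable deviation, 13 do not.)

3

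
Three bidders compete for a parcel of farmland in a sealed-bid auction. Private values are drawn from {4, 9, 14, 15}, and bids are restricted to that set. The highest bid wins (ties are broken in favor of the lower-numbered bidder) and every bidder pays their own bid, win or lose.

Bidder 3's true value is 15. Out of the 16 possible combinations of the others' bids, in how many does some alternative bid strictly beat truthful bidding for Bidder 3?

11

Others bid (4, 4): truth gives 0; bid 9 gives 6 > 0. Violating.
Others bid (4, 9): truth gives 0; bid 14 gives 1 > 0. Violating.
Others bid (4, 15): truth gives -15; bid 4 gives -4 > -15. Violating.
Others bid (9, 4): truth gives 0; bid 14 gives 1 > 0. Violating.
Others bid (4, 14): truth gives 0; no alternative beats it.
Others bid (9, 14): truth gives 0; no alternative beats it.
(Checking all 16 profiles: 11 have a profitable deviation, 5 do not.)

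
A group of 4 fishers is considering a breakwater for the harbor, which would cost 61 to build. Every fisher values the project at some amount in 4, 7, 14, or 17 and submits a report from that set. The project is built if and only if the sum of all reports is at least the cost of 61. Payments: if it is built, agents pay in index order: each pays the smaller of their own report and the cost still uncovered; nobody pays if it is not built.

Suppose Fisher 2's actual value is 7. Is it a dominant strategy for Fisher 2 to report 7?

Check each profile of the others' reports and compare truth against every alternative report.
Others report (4, 4, 4): truth gives 0, best alternative gives 0.
Others report (4, 4, 7): truth gives 0, best alternative gives 0.
Others report (4, 4, 14): truth gives 0, best alternative gives 0.
Others report (4, 4, 17): truth gives 0, best alternative gives 0.
Others report (4, 7, 4): truth gives 0, best alternative gives 0.
Others report (4, 7, 7): truth gives 0, best alternative gives 0.
(Remaining 58 profiles checked similarly; truth is weakly best in each.)
In every case the truthful report is at least as good as any alternative, so it is a dominant strategy.

Yes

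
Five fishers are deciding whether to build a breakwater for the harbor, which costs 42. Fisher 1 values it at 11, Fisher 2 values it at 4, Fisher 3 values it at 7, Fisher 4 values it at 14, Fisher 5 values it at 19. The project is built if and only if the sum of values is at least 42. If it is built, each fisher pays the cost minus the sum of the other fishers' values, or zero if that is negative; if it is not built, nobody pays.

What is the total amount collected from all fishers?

Total value 55 ≥ cost 42, so it is built.
Fisher 1: others sum to 44; max(0, 42 - 44) = 0.
Fisher 2: others sum to 51; max(0, 42 - 51) = 0.
Fisher 3: others sum to 48; max(0, 42 - 48) = 0.
Fisher 4: others sum to 41; max(0, 42 - 41) = 1.
Fisher 5: others sum to 36; max(0, 42 - 36) = 6.
Total collected = 0 + 0 + 0 + 1 + 6 = 7.

7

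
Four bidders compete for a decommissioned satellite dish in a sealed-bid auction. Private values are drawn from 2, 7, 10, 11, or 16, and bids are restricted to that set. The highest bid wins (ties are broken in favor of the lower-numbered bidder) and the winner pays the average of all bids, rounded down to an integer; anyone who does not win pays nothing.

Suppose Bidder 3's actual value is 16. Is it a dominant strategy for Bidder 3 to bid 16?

Consider the case where Bidder 1 bids 2, Bidder 2 bids 2 and Bidder 4 bids 2.
Truthful bid 16: wins, pays 5, utility 16 - 5 = 11.
Bid 7 instead: wins, pays 3, utility 16 - 3 = 13.
Since 13 > 11, bidding 7 is strictly better here, so truthful bidding is not dominant.

No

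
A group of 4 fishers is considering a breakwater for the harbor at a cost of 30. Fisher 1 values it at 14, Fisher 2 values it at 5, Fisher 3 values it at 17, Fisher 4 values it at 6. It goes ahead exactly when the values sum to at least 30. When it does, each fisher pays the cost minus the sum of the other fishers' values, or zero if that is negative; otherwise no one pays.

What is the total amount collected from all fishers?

Total value 42 ≥ cost 30, so it is built.
Fisher 1: others sum to 28; max(0, 30 - 28) = 2.
Fisher 2: others sum to 37; max(0, 30 - 37) = 0.
Fisher 3: others sum to 25; max(0, 30 - 25) = 5.
Fisher 4: others sum to 36; max(0, 30 - 36) = 0.
Total collected = 2 + 0 + 5 + 0 = 7.

7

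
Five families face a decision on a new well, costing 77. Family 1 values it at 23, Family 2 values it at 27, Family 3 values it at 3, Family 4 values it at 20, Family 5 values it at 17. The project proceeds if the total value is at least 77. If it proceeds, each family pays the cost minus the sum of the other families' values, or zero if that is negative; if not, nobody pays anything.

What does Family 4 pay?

7

Total value 90 ≥ cost 77, so the project is built.
The other families' values sum to 70.
Cost minus that sum is 77 - 70 = 7.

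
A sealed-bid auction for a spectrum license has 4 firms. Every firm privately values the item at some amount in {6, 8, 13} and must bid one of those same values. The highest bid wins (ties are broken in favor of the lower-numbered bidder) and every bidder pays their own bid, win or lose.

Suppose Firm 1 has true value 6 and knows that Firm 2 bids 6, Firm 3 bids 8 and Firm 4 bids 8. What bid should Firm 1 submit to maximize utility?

8

Bid 6: loses but pays 6, utility -6.
Bid 8: wins, pays 8, utility 6 - 8 = -2.
Bid 13: wins, pays 13, utility 6 - 13 = -7.
The best choice is 8 with utility -2.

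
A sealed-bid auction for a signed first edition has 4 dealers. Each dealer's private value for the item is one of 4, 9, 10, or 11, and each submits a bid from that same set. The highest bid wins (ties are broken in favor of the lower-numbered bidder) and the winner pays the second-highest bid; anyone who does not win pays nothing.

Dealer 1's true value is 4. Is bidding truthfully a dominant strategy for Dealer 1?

Check each profile of the others' bids and compare truth against every alternative bid.
Others bid (4, 4, 9): truth gives 0, best alternative gives -5.
Others bid (4, 9, 4): truth gives 0, best alternative gives -5.
Others bid (4, 9, 9): truth gives 0, best alternative gives -5.
Others bid (9, 4, 4): truth gives 0, best alternative gives -5.
Others bid (9, 4, 9): truth gives 0, best alternative gives -5.
Others bid (9, 9, 4): truth gives 0, best alternative gives -5.
(Remaining 58 profiles checked similarly; truth is weakly best in each.)
In every case the truthful bid is at least as good as any alternative, so it is a dominant strategy.

Yes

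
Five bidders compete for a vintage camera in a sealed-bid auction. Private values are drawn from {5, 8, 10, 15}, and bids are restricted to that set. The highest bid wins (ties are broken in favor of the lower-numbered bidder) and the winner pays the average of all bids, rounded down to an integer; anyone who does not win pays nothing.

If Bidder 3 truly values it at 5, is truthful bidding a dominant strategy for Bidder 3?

Yes

Check each profile of the others' bids and compare truth against every alternative bid.
Others bid (5, 5, 5, 8): truth gives 0, best alternative gives -1.
Others bid (5, 5, 8, 5): truth gives 0, best alternative gives -1.
Others bid (5, 5, 8, 8): truth gives 0, best alternative gives -1.
Others bid (5, 5, 5, 5): truth gives 0, best alternative gives 0.
Others bid (5, 5, 5, 10): truth gives 0, best alternative gives 0.
Others bid (5, 5, 5, 15): truth gives 0, best alternative gives 0.
(Remaining 250 profiles checked similarly; truth is weakly best in each.)
In every case the truthful bid is at least as good as any alternative, so it is a dominant strategy.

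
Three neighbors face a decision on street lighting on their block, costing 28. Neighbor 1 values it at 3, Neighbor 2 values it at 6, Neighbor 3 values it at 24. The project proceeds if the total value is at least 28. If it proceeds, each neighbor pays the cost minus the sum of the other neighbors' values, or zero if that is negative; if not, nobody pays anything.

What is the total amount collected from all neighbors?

Total value 33 ≥ cost 28, so it is built.
Neighbor 1: others sum to 30; max(0, 28 - 30) = 0.
Neighbor 2: others sum to 27; max(0, 28 - 27) = 1.
Neighbor 3: others sum to 9; max(0, 28 - 9) = 19.
Total collected = 0 + 1 + 19 = 20.

20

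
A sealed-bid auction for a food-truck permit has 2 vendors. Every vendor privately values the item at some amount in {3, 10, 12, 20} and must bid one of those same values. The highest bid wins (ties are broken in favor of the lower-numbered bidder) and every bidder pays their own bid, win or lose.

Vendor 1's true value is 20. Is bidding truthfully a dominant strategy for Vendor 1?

No

Consider the case where Vendor 2 bids 3.
Truthful bid 20: wins, pays 20, utility 20 - 20 = 0.
Bid 3 instead: wins, pays 3, utility 20 - 3 = 17.
Since 17 > 0, bidding 3 is strictly better here, so truthful bidding is not dominant.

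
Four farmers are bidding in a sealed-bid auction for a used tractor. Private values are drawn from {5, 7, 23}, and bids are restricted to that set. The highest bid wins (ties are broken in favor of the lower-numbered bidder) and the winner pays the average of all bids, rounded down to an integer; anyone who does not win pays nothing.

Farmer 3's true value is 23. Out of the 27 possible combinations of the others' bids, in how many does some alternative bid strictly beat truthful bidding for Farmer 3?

Others bid (5, 5, 5): truth gives 14; bid 7 gives 18 > 14. Violating.
Others bid (5, 5, 7): truth gives 13; bid 7 gives 17 > 13. Violating.
Others bid (5, 5, 23): truth gives 9; no alternative beats it.
Others bid (5, 7, 5): truth gives 13; no alternative beats it.
(Checking all 27 profiles: 2 have a profitable deviation, 25 do not.)

2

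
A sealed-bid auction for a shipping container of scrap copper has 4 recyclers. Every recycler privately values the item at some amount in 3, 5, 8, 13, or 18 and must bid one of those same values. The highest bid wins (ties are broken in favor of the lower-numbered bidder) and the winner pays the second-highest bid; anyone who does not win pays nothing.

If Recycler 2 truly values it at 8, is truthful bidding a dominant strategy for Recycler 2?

Check each profile of the others' bids and compare truth against every alternative bid.
Others bid (3, 3, 3): truth gives 5, best alternative gives 5.
Others bid (3, 3, 5): truth gives 3, best alternative gives 3.
Others bid (3, 5, 3): truth gives 3, best alternative gives 3.
Others bid (3, 5, 5): truth gives 3, best alternative gives 3.
Others bid (5, 3, 3): truth gives 3, best alternative gives 3.
Others bid (5, 3, 5): truth gives 3, best alternative gives 3.
(Remaining 119 profiles checked similarly; truth is weakly best in each.)
In every case the truthful bid is at least as good as any alternative, so it is a dominant strategy.

Yes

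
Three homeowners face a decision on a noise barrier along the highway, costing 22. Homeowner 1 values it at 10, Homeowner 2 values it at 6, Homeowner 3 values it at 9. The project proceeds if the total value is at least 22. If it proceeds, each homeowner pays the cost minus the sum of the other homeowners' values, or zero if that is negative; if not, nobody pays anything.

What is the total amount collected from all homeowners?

Total value 25 ≥ cost 22, so it is built.
Homeowner 1: others sum to 15; max(0, 22 - 15) = 7.
Homeowner 2: others sum to 19; max(0, 22 - 19) = 3.
Homeowner 3: others sum to 16; max(0, 22 - 16) = 6.
Total collected = 7 + 3 + 6 = 16.

16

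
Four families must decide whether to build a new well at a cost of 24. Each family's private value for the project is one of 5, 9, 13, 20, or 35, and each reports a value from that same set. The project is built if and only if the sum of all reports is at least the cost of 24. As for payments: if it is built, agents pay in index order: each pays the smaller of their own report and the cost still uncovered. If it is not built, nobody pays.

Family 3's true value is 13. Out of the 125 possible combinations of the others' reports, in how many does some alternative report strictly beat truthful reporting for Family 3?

30

Others report (5, 5, 5): truth gives 0; report 9 gives 4 > 0. Violating.
Others report (5, 5, 9): truth gives 0; report 5 gives 8 > 0. Violating.
Others report (5, 5, 13): truth gives 0; report 5 gives 8 > 0. Violating.
Others report (5, 5, 20): truth gives 0; report 5 gives 8 > 0. Violating.
Others report (5, 20, 5): truth gives 13; no alternative beats it.
Others report (5, 20, 9): truth gives 13; no alternative beats it.
(Checking all 125 profiles: 30 have a profitable deviation, 95 do not.)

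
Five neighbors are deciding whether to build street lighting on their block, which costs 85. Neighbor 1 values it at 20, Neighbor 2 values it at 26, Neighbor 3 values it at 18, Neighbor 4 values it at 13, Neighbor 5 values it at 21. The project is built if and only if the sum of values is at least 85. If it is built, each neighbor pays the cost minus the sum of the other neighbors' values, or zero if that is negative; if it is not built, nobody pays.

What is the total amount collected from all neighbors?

Total value 98 ≥ cost 85, so it is built.
Neighbor 1: others sum to 78; max(0, 85 - 78) = 7.
Neighbor 2: others sum to 72; max(0, 85 - 72) = 13.
Neighbor 3: others sum to 80; max(0, 85 - 80) = 5.
Neighbor 4: others sum to 85; max(0, 85 - 85) = 0.
Neighbor 5: others sum to 77; max(0, 85 - 77) = 8.
Total collected = 7 + 13 + 5 + 0 + 8 = 33.

33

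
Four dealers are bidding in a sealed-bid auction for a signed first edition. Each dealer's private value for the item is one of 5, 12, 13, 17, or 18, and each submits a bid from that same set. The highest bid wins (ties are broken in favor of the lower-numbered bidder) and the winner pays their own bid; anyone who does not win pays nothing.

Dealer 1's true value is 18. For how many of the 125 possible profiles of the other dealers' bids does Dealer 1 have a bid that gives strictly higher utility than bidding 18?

64

Others bid (5, 5, 5): truth gives 0; bid 5 gives 13 > 0. Violating.
Others bid (5, 5, 12): truth gives 0; bid 12 gives 6 > 0. Violating.
Others bid (5, 5, 13): truth gives 0; bid 13 gives 5 > 0. Violating.
Others bid (5, 5, 17): truth gives 0; bid 17 gives 1 > 0. Violating.
Others bid (5, 5, 18): truth gives 0; no alternative beats it.
Others bid (5, 12, 18): truth gives 0; no alternative beats it.
(Checking all 125 profiles: 64 have a profitable deviation, 61 do not.)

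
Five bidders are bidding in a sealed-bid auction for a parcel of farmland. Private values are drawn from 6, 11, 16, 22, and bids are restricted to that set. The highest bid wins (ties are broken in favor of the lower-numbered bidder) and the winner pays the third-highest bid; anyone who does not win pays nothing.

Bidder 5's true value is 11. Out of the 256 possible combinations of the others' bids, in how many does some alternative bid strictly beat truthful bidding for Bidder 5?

Others bid (6, 6, 6, 11): truth gives 0; bid 16 gives 5 > 0. Violating.
Others bid (6, 6, 6, 16): truth gives 0; bid 22 gives 5 > 0. Violating.
Others bid (6, 6, 11, 6): truth gives 0; bid 16 gives 5 > 0. Violating.
Others bid (6, 6, 16, 6): truth gives 0; bid 22 gives 5 > 0. Violating.
Others bid (6, 6, 6, 6): truth gives 5; no alternative beats it.
Others bid (6, 6, 6, 22): truth gives 0; no alternative beats it.
(Checking all 256 profiles: 8 have a profitable deviation, 248 do not.)

8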